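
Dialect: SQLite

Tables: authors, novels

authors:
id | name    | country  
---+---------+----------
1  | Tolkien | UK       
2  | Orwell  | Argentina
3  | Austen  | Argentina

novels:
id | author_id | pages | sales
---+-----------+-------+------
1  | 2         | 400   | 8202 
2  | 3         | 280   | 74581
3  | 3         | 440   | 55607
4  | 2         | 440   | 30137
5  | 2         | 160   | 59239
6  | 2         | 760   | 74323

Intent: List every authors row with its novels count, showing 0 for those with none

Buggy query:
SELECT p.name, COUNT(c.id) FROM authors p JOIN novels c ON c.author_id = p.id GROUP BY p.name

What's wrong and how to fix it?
Bug: INNER JOIN drops authors rows that have no matching novels rows

Fix: Switch to LEFT JOIN to retain unmatched parent rows

Corrected query:
SELECT p.name, COUNT(c.id) FROM authors p LEFT JOIN novels c ON c.author_id = p.id GROUP BY p.name

Result:
name    | COUNT(c.id)
--------+------------
Austen  | 2          
Orwell  | 4          
Tolkien | 0          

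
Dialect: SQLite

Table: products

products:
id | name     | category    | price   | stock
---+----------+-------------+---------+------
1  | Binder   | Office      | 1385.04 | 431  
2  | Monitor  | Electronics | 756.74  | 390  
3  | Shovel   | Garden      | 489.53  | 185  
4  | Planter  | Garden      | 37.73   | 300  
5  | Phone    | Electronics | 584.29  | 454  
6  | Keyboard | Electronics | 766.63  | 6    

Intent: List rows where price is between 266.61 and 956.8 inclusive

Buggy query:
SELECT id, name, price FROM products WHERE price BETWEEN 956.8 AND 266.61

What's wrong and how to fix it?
Bug: The bounds are reversed; BETWEEN a AND b requires a <= b to match anything

Fix: Write BETWEEN 266.61 AND 956.8

Corrected query:
SELECT id, name, price FROM products WHERE price BETWEEN 266.61 AND 956.8

Result:
id | name     | price 
---+----------+-------
2  | Monitor  | 756.74
3  | Shovel   | 489.53
5  | Phone    | 584.29
6  | Keyboard | 766.63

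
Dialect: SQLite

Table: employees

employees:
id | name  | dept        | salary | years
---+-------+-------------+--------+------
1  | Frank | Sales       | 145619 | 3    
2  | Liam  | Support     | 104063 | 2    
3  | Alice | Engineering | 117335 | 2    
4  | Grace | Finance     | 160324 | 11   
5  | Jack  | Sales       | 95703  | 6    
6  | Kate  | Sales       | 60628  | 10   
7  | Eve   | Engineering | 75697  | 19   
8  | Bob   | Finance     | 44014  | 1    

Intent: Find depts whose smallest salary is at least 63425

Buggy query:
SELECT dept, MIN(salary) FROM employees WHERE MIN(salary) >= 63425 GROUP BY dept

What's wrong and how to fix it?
Bug: Aggregates like MIN are computed per group after WHERE runs

Fix: Replace WHERE with HAVING after the GROUP BY

Corrected query:
SELECT dept, MIN(salary) FROM employees GROUP BY dept HAVING MIN(salary) >= 63425

Result:
dept        | MIN(salary)
------------+------------
Engineering | 75697      
Support     | 104063     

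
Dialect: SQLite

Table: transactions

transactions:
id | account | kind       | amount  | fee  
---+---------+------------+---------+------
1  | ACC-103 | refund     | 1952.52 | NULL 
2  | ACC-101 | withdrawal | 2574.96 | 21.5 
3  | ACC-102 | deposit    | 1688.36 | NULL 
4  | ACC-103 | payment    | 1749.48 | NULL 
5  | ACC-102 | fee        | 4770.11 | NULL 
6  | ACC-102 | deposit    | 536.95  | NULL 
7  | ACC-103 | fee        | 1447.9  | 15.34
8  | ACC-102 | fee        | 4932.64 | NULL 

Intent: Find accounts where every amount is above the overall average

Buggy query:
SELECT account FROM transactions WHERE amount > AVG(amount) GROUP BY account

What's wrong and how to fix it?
Bug: AVG() is an aggregate; it can't sit directly in WHERE

Fix: Use a subquery for AVG and a HAVING MIN(...) filter so the condition holds for every row in the group

Corrected query:
SELECT account FROM transactions GROUP BY account HAVING MIN(amount) > (SELECT AVG(amount) FROM transactions)

Result:
account
-------
ACC-101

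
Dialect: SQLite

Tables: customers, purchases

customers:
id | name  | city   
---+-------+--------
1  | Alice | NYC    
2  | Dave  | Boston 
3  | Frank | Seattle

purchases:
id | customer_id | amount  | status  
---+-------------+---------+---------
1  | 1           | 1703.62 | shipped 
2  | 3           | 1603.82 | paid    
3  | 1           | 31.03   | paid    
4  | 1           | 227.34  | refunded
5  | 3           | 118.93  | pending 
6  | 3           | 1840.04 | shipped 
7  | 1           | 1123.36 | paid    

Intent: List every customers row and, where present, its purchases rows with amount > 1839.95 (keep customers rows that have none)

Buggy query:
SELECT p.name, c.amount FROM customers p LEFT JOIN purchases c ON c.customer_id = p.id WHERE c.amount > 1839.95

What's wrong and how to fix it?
Bug: Filtering c.amount in WHERE discards the NULL rows produced by LEFT JOIN, turning it into an inner join

Fix: Move the right-table condition into the ON clause so unmatched parents are kept

Corrected query:
SELECT p.name, c.amount FROM customers p LEFT JOIN purchases c ON c.customer_id = p.id AND c.amount > 1839.95

Result:
name  | amount 
------+--------
Alice | NULL   
Dave  | NULL   
Frank | 1840.04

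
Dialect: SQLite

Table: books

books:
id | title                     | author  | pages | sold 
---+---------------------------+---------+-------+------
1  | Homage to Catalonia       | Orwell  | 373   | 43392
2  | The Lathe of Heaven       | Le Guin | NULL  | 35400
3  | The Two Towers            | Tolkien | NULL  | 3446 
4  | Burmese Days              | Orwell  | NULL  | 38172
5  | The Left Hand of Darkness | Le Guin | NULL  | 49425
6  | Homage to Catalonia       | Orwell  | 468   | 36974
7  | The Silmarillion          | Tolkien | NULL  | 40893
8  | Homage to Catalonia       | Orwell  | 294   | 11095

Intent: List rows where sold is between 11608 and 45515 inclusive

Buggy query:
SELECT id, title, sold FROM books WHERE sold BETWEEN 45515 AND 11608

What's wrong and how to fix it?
Bug: BETWEEN expects the lower bound first; with 45515 AND 11608 the range is empty

Fix: Write BETWEEN 11608 AND 45515

Corrected query:
SELECT id, title, sold FROM books WHERE sold BETWEEN 11608 AND 45515

Result:
id | title               | sold 
---+---------------------+------
1  | Homage to Catalonia | 43392
2  | The Lathe of Heaven | 35400
4  | Burmese Days        | 38172
6  | Homage to Catalonia | 36974
7  | The Silmarillion    | 40893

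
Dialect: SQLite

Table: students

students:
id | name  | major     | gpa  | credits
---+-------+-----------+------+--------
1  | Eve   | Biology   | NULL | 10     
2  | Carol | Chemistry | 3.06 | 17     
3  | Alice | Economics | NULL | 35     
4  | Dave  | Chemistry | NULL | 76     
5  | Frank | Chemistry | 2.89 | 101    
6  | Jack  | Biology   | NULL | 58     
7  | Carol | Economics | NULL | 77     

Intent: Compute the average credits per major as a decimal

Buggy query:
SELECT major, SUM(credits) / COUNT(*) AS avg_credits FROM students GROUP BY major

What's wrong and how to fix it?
Bug: SUM(credits) and COUNT(*) are both integers; the division truncates the fractional part

Fix: Multiply by 1.0 (or CAST to REAL) to force floating-point division

Corrected query:
SELECT major, SUM(credits) * 1.0 / COUNT(*) AS avg_credits FROM students GROUP BY major

Result:
major     | avg_credits
----------+------------
Biology   | 34         
Chemistry | 64.666667  
Economics | 56         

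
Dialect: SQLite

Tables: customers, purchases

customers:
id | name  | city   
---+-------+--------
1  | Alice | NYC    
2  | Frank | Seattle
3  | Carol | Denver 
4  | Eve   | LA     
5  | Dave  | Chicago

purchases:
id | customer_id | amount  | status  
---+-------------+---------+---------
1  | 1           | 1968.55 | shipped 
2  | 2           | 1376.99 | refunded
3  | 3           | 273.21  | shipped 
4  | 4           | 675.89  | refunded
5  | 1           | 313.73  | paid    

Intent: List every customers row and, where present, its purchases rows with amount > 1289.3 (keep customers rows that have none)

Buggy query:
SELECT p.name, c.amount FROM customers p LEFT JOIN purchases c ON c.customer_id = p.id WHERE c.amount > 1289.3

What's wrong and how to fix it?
Bug: A WHERE condition on the right-hand table after LEFT JOIN drops unmatched parents

Fix: Move the right-table condition into the ON clause so unmatched parents are kept

Corrected query:
SELECT p.name, c.amount FROM customers p LEFT JOIN purchases c ON c.customer_id = p.id AND c.amount > 1289.3

Result:
name  | amount 
------+--------
Alice | 1968.55
Frank | 1376.99
Carol | NULL   
Eve   | NULL   
Dave  | NULL   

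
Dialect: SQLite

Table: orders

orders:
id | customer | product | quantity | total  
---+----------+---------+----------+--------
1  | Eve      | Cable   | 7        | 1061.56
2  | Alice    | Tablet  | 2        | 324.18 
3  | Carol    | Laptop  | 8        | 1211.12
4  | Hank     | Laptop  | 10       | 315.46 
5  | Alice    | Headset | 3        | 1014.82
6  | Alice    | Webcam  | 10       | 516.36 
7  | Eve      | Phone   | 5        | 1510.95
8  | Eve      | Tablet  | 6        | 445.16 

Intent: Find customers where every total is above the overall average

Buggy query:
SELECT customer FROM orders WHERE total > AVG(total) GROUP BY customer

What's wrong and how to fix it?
Bug: WHERE evaluates per row before aggregation, so AVG() is unavailable

Fix: Compute the overall average in a scalar subquery and compare each group's MIN against it in HAVING

Corrected query:
SELECT customer FROM orders GROUP BY customer HAVING MIN(total) > (SELECT AVG(total) FROM orders)

Result:
customer
--------
Carol   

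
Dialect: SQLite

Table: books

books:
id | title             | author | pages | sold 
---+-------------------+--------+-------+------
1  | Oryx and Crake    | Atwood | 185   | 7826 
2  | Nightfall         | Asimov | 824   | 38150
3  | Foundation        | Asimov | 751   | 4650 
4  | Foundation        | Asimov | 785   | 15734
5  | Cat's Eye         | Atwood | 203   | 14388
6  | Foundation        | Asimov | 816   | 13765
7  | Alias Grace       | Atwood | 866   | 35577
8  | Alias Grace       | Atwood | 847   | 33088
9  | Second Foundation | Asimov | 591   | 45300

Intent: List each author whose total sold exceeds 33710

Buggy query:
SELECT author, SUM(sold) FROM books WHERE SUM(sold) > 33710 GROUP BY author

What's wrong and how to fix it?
Bug: SUM(sold) is an aggregate, but WHERE filters rows before aggregation

Fix: Use HAVING (which filters groups after aggregation) instead of WHERE

Corrected query:
SELECT author, SUM(sold) FROM books GROUP BY author HAVING SUM(sold) > 33710

Result:
author | SUM(sold)
-------+----------
Asimov | 117599   
Atwood | 90879    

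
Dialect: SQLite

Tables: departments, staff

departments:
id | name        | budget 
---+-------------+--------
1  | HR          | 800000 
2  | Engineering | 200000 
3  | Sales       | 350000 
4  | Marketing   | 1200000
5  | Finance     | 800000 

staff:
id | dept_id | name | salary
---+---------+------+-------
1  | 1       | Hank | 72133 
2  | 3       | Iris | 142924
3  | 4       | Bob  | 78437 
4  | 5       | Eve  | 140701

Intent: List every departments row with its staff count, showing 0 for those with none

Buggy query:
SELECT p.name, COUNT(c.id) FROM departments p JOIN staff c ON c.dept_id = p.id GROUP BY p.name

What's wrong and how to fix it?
Bug: An inner join excludes parents with zero children

Fix: Switch to LEFT JOIN to retain unmatched parent rows

Corrected query:
SELECT p.name, COUNT(c.id) FROM departments p LEFT JOIN staff c ON c.dept_id = p.id GROUP BY p.name

Result:
name        | COUNT(c.id)
------------+------------
Engineering | 0          
Finance     | 1          
HR          | 1          
Marketing   | 1          
Sales       | 1          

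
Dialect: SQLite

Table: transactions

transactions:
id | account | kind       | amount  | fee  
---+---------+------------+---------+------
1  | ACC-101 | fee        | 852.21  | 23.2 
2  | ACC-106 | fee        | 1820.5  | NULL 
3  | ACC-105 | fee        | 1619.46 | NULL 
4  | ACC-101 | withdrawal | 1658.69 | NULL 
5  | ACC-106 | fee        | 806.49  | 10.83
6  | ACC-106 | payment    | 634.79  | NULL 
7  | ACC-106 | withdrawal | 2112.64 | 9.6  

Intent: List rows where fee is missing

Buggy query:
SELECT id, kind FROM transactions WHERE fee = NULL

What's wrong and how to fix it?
Bug: '= NULL' is always unknown in SQL three-valued logic, so no rows match

Fix: Replace '= NULL' with 'IS NULL'

Corrected query:
SELECT id, kind FROM transactions WHERE fee IS NULL

Result:
id | kind      
---+-----------
2  | fee       
3  | fee       
4  | withdrawal
6  | payment   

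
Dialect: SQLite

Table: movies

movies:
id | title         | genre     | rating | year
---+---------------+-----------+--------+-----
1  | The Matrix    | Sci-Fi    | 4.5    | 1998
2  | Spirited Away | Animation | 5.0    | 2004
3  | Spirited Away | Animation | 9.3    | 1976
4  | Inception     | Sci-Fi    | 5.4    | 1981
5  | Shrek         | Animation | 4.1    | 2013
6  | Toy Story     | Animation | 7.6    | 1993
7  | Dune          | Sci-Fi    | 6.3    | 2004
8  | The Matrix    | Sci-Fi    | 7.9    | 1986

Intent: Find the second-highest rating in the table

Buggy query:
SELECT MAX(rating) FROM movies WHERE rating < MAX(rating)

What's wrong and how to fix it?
Bug: The inner MAX is an aggregate inside WHERE, which is not allowed

Fix: Compute the overall MAX in a subquery, then take MAX of rows below it

Corrected query:
SELECT MAX(rating) FROM movies WHERE rating < (SELECT MAX(rating) FROM movies)

Result:
MAX(rating)
-----------
7.9        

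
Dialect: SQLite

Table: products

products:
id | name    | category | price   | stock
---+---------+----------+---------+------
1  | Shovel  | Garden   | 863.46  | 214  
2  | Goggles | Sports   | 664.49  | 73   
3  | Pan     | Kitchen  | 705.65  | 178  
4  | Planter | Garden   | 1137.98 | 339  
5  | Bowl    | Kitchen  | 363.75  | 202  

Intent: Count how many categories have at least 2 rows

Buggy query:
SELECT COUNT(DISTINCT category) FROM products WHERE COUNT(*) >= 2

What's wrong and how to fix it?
Bug: COUNT(*) cannot appear in WHERE; the per-group count doesn't exist yet

Fix: Group first with HAVING COUNT(*) >= 2, then COUNT the resulting groups

Corrected query:
SELECT COUNT(*) FROM (SELECT category FROM products GROUP BY category HAVING COUNT(*) >= 2)

Result:
COUNT(*)
--------
2       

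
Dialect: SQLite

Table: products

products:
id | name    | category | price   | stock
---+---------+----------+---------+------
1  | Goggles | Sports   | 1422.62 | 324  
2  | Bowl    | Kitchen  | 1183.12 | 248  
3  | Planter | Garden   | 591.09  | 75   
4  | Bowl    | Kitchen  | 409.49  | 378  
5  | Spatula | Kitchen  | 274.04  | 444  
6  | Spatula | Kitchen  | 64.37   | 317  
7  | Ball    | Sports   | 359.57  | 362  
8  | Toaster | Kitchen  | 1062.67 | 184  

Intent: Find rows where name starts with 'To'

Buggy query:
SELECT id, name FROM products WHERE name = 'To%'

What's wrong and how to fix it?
Bug: '=' compares the literal string including the % character; pattern matching needs LIKE

Fix: Replace '=' with LIKE so 'To%' is treated as a pattern

Corrected query:
SELECT id, name FROM products WHERE name LIKE 'To%'

Result:
id | name   
---+--------
8  | Toaster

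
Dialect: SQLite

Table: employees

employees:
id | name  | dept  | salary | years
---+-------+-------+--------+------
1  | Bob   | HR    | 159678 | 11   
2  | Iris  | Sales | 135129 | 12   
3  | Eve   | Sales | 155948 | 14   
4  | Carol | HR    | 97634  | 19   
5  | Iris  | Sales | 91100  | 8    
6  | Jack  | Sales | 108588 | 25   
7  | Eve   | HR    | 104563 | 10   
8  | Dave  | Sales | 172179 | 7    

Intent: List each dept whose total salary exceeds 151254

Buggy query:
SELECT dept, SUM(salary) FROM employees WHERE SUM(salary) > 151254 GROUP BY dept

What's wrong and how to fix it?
Bug: SUM(salary) is an aggregate, but WHERE filters rows before aggregation

Fix: Use HAVING (which filters groups after aggregation) instead of WHERE

Corrected query:
SELECT dept, SUM(salary) FROM employees GROUP BY dept HAVING SUM(salary) > 151254

Result:
dept  | SUM(salary)
------+------------
HR    | 361875     
Sales | 662944     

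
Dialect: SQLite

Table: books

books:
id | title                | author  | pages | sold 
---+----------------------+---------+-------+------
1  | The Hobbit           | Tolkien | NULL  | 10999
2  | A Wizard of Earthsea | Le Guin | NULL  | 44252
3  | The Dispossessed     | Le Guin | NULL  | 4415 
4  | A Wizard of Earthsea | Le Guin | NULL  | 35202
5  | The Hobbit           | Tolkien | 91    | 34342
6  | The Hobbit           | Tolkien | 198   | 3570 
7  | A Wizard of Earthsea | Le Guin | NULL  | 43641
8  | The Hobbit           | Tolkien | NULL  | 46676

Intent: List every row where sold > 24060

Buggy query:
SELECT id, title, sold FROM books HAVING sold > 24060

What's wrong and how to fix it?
Bug: HAVING filters the output of aggregation, but this query has no GROUP BY and no aggregate functions, so SQLite rejects it (HAVING clause on a non-aggregate query); the condition here is per row

Fix: Replace HAVING with WHERE since the condition applies to individual rows

Corrected query:
SELECT id, title, sold FROM books WHERE sold > 24060

Result:
id | title                | sold 
---+----------------------+------
2  | A Wizard of Earthsea | 44252
4  | A Wizard of Earthsea | 35202
5  | The Hobbit           | 34342
7  | A Wizard of Earthsea | 43641
8  | The Hobbit           | 46676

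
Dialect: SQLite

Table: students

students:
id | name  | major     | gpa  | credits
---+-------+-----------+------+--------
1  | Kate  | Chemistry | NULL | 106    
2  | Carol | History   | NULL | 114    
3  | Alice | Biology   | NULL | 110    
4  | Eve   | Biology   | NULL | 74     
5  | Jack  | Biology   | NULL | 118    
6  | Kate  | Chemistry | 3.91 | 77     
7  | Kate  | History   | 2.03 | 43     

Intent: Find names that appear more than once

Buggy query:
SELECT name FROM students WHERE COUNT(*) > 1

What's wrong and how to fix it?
Bug: COUNT(*) is an aggregate and cannot be used in WHERE

Fix: Group first, then use HAVING for the count condition

Corrected query:
SELECT name FROM students GROUP BY name HAVING COUNT(*) > 1

Result:
name
----
Kate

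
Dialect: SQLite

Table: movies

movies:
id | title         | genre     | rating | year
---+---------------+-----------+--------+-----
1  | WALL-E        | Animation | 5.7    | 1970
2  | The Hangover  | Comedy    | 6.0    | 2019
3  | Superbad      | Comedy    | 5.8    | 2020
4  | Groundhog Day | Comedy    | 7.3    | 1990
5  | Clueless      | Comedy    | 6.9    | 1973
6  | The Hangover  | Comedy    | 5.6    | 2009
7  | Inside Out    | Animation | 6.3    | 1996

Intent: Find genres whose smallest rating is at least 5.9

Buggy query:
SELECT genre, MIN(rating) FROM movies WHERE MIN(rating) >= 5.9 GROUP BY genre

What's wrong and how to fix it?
Bug: Aggregates like MIN are computed per group after WHERE runs

Fix: Use HAVING for the per-group MIN condition

Corrected query:
SELECT genre, MIN(rating) FROM movies GROUP BY genre HAVING MIN(rating) >= 5.9

Result:
(no rows)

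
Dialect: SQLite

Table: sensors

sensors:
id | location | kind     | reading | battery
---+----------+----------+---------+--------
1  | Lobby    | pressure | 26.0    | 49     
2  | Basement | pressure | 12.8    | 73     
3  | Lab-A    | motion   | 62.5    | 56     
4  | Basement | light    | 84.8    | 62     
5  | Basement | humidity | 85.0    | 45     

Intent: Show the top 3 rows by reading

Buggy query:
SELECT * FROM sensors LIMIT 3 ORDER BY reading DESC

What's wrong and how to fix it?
Bug: LIMIT must come after ORDER BY

Fix: Sort with ORDER BY, then apply LIMIT

Corrected query:
SELECT * FROM sensors ORDER BY reading DESC LIMIT 3

Result:
id | location | kind     | reading | battery
---+----------+----------+---------+--------
5  | Basement | humidity | 85      | 45     
4  | Basement | light    | 84.8    | 62     
3  | Lab-A    | motion   | 62.5    | 56     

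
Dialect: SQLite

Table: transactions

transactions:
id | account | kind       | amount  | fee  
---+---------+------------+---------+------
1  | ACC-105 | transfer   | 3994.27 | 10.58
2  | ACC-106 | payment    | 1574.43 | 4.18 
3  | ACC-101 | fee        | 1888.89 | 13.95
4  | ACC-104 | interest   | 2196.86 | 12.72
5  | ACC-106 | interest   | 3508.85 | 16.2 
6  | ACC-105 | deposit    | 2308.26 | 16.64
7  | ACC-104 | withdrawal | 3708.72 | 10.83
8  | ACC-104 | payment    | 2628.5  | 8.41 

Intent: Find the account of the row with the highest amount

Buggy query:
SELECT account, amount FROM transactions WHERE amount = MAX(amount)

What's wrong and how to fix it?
Bug: WHERE is evaluated per row; an aggregate over the whole table isn't defined there

Fix: Wrap MAX in a scalar subquery so WHERE compares against a single value

Corrected query:
SELECT account, amount FROM transactions WHERE amount = (SELECT MAX(amount) FROM transactions)

Result:
account | amount 
--------+--------
ACC-105 | 3994.27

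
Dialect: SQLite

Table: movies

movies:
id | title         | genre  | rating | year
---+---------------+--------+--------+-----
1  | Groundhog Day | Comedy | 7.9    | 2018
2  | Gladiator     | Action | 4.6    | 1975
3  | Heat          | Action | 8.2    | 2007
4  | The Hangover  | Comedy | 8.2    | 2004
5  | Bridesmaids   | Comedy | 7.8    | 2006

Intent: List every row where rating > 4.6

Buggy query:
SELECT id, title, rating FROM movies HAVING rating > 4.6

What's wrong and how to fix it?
Bug: This is a non-aggregate query (no GROUP BY, no aggregates), so in SQLite the HAVING clause is invalid here; a row-level condition belongs in WHERE

Fix: Use WHERE for row-level filtering

Corrected query:
SELECT id, title, rating FROM movies WHERE rating > 4.6

Result:
id | title         | rating
---+---------------+-------
1  | Groundhog Day | 7.9   
3  | Heat          | 8.2   
4  | The Hangover  | 8.2   
5  | Bridesmaids   | 7.8   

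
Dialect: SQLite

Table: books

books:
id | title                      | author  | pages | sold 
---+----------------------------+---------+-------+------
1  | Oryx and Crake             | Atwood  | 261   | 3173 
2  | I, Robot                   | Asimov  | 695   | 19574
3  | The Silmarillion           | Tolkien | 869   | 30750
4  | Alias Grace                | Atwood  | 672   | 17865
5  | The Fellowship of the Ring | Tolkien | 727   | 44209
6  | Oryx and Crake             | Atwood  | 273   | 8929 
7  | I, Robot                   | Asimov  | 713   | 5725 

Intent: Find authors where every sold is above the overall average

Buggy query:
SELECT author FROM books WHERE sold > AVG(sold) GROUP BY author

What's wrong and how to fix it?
Bug: WHERE evaluates per row before aggregation, so AVG() is unavailable

Fix: Use a subquery for AVG and a HAVING MIN(...) filter so the condition holds for every row in the group

Corrected query:
SELECT author FROM books GROUP BY author HAVING MIN(sold) > (SELECT AVG(sold) FROM books)

Result:
author 
-------
Tolkien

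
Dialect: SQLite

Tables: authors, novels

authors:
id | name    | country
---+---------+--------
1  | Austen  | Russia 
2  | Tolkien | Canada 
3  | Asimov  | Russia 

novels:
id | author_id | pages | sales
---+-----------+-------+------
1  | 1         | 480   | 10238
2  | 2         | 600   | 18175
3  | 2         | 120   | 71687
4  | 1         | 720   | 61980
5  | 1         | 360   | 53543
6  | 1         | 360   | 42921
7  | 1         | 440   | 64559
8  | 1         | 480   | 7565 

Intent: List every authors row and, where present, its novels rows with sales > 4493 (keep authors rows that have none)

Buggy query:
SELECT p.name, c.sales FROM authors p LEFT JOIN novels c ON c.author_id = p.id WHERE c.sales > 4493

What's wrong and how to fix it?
Bug: A WHERE condition on the right-hand table after LEFT JOIN drops unmatched parents

Fix: Move the right-table condition into the ON clause so unmatched parents are kept

Corrected query:
SELECT p.name, c.sales FROM authors p LEFT JOIN novels c ON c.author_id = p.id AND c.sales > 4493

Result:
name    | sales
--------+------
Austen  | 7565 
Austen  | 10238
Austen  | 42921
Austen  | 53543
Austen  | 61980
Austen  | 64559
Tolkien | 18175
Tolkien | 71687
Asimov  | NULL 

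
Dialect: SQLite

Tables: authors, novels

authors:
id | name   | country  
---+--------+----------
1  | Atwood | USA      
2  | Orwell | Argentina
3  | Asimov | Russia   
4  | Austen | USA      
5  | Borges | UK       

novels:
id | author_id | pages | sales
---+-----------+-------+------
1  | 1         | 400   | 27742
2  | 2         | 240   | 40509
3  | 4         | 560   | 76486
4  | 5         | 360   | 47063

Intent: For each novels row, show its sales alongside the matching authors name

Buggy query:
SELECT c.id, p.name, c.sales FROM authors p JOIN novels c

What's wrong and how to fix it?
Bug: Missing join condition: each novels row is matched to all authors rows instead of just its own

Fix: Add ON c.author_id = p.id to the JOIN

Corrected query:
SELECT c.id, p.name, c.sales FROM authors p JOIN novels c ON c.author_id = p.id

Result:
id | name   | sales
---+--------+------
1  | Atwood | 27742
2  | Orwell | 40509
3  | Austen | 76486
4  | Borges | 47063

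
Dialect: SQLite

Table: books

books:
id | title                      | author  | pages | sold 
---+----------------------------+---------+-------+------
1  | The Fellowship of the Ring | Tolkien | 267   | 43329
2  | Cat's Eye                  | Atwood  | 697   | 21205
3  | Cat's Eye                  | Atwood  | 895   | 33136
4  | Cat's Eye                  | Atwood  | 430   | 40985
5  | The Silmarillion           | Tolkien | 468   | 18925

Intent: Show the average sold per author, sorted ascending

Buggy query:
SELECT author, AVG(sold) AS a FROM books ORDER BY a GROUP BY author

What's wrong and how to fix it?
Bug: GROUP BY must precede ORDER BY

Fix: Reorder: SELECT … FROM … GROUP BY … ORDER BY …

Corrected query:
SELECT author, AVG(sold) AS a FROM books GROUP BY author ORDER BY a

Result:
author  | a           
--------+-------------
Tolkien | 31127       
Atwood  | 31775.333333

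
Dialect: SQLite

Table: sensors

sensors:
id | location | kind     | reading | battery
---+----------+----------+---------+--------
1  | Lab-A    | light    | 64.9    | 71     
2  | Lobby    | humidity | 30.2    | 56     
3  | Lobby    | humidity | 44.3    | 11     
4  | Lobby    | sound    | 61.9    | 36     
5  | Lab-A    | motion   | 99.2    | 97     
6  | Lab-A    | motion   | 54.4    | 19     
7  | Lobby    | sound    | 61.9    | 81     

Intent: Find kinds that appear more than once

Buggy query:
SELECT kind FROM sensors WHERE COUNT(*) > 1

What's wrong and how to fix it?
Bug: COUNT(*) is an aggregate and cannot be used in WHERE

Fix: GROUP BY kind, then filter groups with HAVING COUNT(*) > 1

Corrected query:
SELECT kind FROM sensors GROUP BY kind HAVING COUNT(*) > 1

Result:
kind    
--------
humidity
motion  
sound   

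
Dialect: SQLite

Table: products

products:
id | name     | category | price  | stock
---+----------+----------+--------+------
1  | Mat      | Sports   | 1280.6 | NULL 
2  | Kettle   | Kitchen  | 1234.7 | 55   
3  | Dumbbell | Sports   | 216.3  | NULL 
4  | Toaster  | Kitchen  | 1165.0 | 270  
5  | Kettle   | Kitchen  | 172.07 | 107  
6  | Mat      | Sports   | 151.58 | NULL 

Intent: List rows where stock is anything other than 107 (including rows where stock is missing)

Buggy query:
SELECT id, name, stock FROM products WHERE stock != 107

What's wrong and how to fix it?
Bug: 'stock != 107' is unknown when stock is NULL, so NULL rows are silently excluded

Fix: Handle NULL separately with IS NULL alongside the inequality

Corrected query:
SELECT id, name, stock FROM products WHERE stock != 107 OR stock IS NULL

Result:
id | name     | stock
---+----------+------
1  | Mat      | NULL 
2  | Kettle   | 55   
3  | Dumbbell | NULL 
4  | Toaster  | 270  
6  | Mat      | NULL 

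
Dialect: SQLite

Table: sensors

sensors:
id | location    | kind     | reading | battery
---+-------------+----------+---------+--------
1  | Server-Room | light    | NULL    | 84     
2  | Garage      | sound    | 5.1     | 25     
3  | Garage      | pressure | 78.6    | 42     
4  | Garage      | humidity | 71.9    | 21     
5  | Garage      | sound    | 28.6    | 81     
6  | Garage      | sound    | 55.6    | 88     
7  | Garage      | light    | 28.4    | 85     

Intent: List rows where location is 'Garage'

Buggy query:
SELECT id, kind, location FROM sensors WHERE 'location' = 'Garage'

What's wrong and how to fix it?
Bug: 'location' in single quotes is a string literal, not the column; the comparison is literal-vs-literal and never true

Fix: Remove the quotes around the column name (or use double quotes for an identifier)

Corrected query:
SELECT id, kind, location FROM sensors WHERE location = 'Garage'

Result:
id | kind     | location
---+----------+---------
2  | sound    | Garage  
3  | pressure | Garage  
4  | humidity | Garage  
5  | sound    | Garage  
6  | sound    | Garage  
7  | light    | Garage  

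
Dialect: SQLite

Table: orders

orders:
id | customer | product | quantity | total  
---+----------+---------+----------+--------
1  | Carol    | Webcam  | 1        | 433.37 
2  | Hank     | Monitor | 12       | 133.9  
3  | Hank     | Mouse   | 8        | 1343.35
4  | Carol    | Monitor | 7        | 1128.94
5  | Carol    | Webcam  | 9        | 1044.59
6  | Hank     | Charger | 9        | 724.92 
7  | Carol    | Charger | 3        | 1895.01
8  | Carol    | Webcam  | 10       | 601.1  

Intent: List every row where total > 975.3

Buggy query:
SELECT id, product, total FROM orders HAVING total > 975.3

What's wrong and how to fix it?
Bug: This is a non-aggregate query (no GROUP BY, no aggregates), so in SQLite the HAVING clause is invalid here; a row-level condition belongs in WHERE

Fix: Use WHERE for row-level filtering

Corrected query:
SELECT id, product, total FROM orders WHERE total > 975.3

Result:
id | product | total  
---+---------+--------
3  | Mouse   | 1343.35
4  | Monitor | 1128.94
5  | Webcam  | 1044.59
7  | Charger | 1895.01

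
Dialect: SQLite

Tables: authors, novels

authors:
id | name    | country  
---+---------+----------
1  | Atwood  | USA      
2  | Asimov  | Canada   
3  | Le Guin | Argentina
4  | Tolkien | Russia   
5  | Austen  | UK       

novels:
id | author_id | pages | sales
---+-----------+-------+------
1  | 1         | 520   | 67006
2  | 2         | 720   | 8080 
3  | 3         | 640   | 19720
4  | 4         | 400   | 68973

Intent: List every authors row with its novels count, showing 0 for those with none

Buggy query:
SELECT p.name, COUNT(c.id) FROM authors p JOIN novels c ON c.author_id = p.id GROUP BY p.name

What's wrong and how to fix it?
Bug: INNER JOIN drops authors rows that have no matching novels rows

Fix: Switch to LEFT JOIN to retain unmatched parent rows

Corrected query:
SELECT p.name, COUNT(c.id) FROM authors p LEFT JOIN novels c ON c.author_id = p.id GROUP BY p.name

Result:
name    | COUNT(c.id)
--------+------------
Asimov  | 1          
Atwood  | 1          
Austen  | 0          
Le Guin | 1          
Tolkien | 1          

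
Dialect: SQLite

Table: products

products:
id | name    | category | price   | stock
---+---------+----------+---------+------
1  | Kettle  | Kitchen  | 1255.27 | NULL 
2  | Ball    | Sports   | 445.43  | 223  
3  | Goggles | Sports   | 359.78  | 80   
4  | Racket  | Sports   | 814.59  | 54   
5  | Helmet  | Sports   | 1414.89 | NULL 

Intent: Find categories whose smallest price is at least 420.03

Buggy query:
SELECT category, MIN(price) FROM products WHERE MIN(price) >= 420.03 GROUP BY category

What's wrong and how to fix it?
Bug: Aggregates like MIN are computed per group after WHERE runs

Fix: Replace WHERE with HAVING after the GROUP BY

Corrected query:
SELECT category, MIN(price) FROM products GROUP BY category HAVING MIN(price) >= 420.03

Result:
category | MIN(price)
---------+-----------
Kitchen  | 1255.27   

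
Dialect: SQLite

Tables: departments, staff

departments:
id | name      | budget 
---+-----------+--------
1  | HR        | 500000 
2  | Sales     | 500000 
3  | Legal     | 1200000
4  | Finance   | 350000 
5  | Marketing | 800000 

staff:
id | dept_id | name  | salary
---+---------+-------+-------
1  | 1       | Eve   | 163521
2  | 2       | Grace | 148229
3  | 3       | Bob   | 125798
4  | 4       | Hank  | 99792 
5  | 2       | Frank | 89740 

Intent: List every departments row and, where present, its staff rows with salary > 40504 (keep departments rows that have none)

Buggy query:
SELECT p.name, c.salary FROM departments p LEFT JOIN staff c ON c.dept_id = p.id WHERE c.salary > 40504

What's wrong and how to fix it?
Bug: A WHERE condition on the right-hand table after LEFT JOIN drops unmatched parents

Fix: Move the right-table condition into the ON clause so unmatched parents are kept

Corrected query:
SELECT p.name, c.salary FROM departments p LEFT JOIN staff c ON c.dept_id = p.id AND c.salary > 40504

Result:
name      | salary
----------+-------
HR        | 163521
Sales     | 89740 
Sales     | 148229
Legal     | 125798
Finance   | 99792 
Marketing | NULL  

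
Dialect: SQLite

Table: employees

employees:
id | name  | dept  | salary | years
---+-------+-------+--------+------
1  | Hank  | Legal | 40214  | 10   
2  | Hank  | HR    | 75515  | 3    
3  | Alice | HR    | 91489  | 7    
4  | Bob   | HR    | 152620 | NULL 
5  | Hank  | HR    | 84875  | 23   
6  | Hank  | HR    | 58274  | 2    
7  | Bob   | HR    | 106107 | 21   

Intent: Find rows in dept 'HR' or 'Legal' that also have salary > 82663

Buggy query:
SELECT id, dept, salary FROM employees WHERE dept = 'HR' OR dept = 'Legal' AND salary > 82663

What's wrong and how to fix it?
Bug: AND binds tighter than OR, so this parses as dept = 'HR' OR (dept = 'Legal' AND salary > 82663)

Fix: Add parentheses around the OR so the AND applies to both alternatives

Corrected query:
SELECT id, dept, salary FROM employees WHERE (dept = 'HR' OR dept = 'Legal') AND salary > 82663

Result:
id | dept | salary
---+------+-------
3  | HR   | 91489 
4  | HR   | 152620
5  | HR   | 84875 
7  | HR   | 106107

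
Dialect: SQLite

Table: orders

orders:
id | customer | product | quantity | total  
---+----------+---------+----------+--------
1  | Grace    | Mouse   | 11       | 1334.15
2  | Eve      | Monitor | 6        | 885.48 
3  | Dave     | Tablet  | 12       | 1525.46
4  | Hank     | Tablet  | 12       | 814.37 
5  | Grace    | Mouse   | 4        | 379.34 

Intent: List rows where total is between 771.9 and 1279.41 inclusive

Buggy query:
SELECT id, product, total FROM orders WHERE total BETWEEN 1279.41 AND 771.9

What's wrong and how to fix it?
Bug: The bounds are reversed; BETWEEN a AND b requires a <= b to match anything

Fix: Swap the bounds so the smaller value comes first

Corrected query:
SELECT id, product, total FROM orders WHERE total BETWEEN 771.9 AND 1279.41

Result:
id | product | total 
---+---------+-------
2  | Monitor | 885.48
4  | Tablet  | 814.37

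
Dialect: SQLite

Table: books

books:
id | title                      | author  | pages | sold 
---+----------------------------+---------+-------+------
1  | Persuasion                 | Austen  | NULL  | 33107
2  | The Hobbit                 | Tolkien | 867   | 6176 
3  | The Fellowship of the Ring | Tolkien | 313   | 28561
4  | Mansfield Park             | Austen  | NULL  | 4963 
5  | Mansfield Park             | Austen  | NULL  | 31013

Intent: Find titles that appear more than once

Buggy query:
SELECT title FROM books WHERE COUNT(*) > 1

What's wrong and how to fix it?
Bug: WHERE can't reference COUNT(*); aggregates are computed after WHERE

Fix: GROUP BY title, then filter groups with HAVING COUNT(*) > 1

Corrected query:
SELECT title FROM books GROUP BY title HAVING COUNT(*) > 1

Result:
title         
--------------
Mansfield Park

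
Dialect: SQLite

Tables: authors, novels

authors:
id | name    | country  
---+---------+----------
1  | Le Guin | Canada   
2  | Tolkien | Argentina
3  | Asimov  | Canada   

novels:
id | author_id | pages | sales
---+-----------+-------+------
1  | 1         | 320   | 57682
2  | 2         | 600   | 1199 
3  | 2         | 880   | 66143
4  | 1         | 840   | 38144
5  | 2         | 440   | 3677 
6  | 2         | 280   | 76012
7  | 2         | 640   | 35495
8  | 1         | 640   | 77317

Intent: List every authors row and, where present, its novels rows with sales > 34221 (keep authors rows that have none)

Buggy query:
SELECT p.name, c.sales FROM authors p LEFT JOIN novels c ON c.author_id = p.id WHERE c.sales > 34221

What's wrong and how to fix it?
Bug: A WHERE condition on the right-hand table after LEFT JOIN drops unmatched parents

Fix: Put 'c.sales > 34221' in the JOIN's ON clause instead of WHERE

Corrected query:
SELECT p.name, c.sales FROM authors p LEFT JOIN novels c ON c.author_id = p.id AND c.sales > 34221

Result:
name    | sales
--------+------
Le Guin | 38144
Le Guin | 57682
Le Guin | 77317
Tolkien | 35495
Tolkien | 66143
Tolkien | 76012
Asimov  | NULL 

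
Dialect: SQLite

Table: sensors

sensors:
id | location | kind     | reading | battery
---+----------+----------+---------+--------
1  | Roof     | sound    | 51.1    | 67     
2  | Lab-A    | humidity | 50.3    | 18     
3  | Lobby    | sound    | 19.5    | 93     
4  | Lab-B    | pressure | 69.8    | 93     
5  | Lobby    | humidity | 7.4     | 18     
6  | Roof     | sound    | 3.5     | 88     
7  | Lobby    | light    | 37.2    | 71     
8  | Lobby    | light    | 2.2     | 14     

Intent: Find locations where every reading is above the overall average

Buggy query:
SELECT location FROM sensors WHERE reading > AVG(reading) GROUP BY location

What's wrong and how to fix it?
Bug: AVG() is an aggregate; it can't sit directly in WHERE

Fix: Compute the overall average in a scalar subquery and compare each group's MIN against it in HAVING

Corrected query:
SELECT location FROM sensors GROUP BY location HAVING MIN(reading) > (SELECT AVG(reading) FROM sensors)

Result:
location
--------
Lab-A   
Lab-B   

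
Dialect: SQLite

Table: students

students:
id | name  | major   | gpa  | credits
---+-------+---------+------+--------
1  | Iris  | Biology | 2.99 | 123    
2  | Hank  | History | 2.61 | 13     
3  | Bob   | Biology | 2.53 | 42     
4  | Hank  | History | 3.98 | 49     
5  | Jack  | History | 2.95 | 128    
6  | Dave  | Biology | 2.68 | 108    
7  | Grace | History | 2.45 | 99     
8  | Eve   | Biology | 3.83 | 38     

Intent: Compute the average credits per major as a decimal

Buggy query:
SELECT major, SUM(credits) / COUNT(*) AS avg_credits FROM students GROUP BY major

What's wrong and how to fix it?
Bug: SUM(credits) and COUNT(*) are both integers; the division truncates the fractional part

Fix: Multiply by 1.0 (or CAST to REAL) to force floating-point division

Corrected query:
SELECT major, SUM(credits) * 1.0 / COUNT(*) AS avg_credits FROM students GROUP BY major

Result:
major   | avg_credits
--------+------------
Biology | 77.75      
History | 72.25      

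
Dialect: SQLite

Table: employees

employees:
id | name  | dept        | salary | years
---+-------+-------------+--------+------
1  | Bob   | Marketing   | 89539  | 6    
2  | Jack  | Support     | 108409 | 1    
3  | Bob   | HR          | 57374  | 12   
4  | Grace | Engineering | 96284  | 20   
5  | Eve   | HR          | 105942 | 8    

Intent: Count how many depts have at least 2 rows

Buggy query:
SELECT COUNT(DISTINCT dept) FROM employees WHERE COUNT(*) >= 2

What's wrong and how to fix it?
Bug: COUNT(*) cannot appear in WHERE; the per-group count doesn't exist yet

Fix: Use a subquery that GROUPs and filters with HAVING, then count its rows

Corrected query:
SELECT COUNT(*) FROM (SELECT dept FROM employees GROUP BY dept HAVING COUNT(*) >= 2)

Result:
COUNT(*)
--------
1       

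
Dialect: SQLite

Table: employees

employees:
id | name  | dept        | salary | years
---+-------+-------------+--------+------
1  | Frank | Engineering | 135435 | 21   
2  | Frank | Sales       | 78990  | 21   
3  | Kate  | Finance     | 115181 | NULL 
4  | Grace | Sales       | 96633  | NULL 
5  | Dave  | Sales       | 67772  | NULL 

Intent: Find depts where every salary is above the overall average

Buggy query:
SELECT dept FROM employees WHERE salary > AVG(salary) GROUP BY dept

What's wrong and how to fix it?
Bug: AVG() is an aggregate; it can't sit directly in WHERE

Fix: Compute the overall average in a scalar subquery and compare each group's MIN against it in HAVING

Corrected query:
SELECT dept FROM employees GROUP BY dept HAVING MIN(salary) > (SELECT AVG(salary) FROM employees)

Result:
dept       
-----------
Engineering
Finance    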